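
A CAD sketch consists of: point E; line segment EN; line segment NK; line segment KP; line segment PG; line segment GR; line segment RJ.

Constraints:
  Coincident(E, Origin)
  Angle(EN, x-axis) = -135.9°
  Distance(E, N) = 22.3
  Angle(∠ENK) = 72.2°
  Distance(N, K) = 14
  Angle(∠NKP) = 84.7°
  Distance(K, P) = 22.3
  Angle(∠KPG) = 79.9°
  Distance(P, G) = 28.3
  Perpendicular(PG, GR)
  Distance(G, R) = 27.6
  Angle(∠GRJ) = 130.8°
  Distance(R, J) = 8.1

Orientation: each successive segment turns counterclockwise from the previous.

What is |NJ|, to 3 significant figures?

15.4

The perpendicularity gives GR at right angles to PG, so GR runs at -103°; with |GR| = 27.6, R = (-28.7, -22.3). ∠GRJ = 130.8° gives RJ at -53.5° from the x-axis; with |RJ| = 8.1, J = (-23.9, -28.8). Then |NJ| = |J − N| = 15.4.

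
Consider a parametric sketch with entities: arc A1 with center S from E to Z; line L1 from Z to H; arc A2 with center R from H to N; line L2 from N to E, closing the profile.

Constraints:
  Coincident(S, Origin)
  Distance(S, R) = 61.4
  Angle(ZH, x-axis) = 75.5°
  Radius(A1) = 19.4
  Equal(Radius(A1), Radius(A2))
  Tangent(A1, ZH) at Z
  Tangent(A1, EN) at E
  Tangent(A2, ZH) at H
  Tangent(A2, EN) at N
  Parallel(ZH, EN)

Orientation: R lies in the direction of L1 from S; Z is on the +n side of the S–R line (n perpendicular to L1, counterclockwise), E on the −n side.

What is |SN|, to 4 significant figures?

64.39

Tangency of A1 to both parallel lines with radius 19.4 puts Z and E at S ± 19.4·n: Z = (-18.78, 4.857), E = (18.78, -4.857). Equal radii place H and N the same way about R: H = R + 19.4·n = (-3.409, 64.30), N = R − 19.4·n = (34.16, 54.59). Then |SN| = |N − S| = 64.39.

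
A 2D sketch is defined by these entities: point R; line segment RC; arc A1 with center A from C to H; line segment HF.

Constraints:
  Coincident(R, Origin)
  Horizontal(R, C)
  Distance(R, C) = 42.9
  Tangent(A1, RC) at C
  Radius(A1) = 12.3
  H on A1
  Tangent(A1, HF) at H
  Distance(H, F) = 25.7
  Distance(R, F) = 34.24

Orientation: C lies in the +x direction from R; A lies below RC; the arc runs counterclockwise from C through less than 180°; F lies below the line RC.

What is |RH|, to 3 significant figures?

32.9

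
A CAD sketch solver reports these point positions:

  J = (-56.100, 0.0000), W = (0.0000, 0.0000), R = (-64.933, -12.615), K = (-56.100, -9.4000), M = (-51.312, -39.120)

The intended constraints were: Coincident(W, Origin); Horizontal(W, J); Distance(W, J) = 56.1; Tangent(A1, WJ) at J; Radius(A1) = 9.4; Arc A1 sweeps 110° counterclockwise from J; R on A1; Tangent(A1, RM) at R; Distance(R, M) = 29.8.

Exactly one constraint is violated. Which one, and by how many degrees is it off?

Tangent(A1, RM) at R — off by 7.20°.

W = (0.00, 0.00) ✓; W.y = 0.00, J.y = 0.00 ✓; |WJ| = 56.10 ✓; ∠(KJ, JW) = 90.00° ✓; |KJ| = 9.400 ✓; bearing(K→R) − bearing(K→J) = 110.0° ✓; |KR| = 9.400 ✓; ∠(KR, RM) = 82.80° ✗; |RM| = 29.80 ✓.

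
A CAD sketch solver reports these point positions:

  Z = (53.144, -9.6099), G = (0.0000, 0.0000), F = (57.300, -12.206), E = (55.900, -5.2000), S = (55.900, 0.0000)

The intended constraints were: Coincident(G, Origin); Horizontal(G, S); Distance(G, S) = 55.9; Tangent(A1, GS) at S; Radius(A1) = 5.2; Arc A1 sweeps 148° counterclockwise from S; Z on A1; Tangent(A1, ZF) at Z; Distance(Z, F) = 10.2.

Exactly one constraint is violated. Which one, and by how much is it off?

Distance(Z, F) = 10.2 — off by 5.30.

G = (0.00, 0.00) ✓; G.y = 0.00, S.y = 0.00 ✓; |GS| = 55.90 ✓; ∠(ES, SG) = 90.00° ✓; |ES| = 5.200 ✓; bearing(E→Z) − bearing(E→S) = 148.0° ✓; |EZ| = 5.200 ✓; ∠(EZ, ZF) = 89.99° ✓; |ZF| = 4.900 ✗.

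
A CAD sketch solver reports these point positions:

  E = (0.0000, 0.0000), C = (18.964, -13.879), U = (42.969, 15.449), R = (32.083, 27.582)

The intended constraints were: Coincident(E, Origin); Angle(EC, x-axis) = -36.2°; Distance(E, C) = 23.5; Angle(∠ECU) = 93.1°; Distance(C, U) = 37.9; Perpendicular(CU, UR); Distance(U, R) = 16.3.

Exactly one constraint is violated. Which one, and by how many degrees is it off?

Perpendicular(CU, UR) — off by 8.80°.

E = (0.00, 0.00) ✓; EC at -36.20° ✓; |EC| = 23.50 ✓; ∠ECU = 93.10° ✓; |CU| = 37.90 ✓; ∠(CU, UR) = 81.20° ✗; |UR| = 16.30 ✓.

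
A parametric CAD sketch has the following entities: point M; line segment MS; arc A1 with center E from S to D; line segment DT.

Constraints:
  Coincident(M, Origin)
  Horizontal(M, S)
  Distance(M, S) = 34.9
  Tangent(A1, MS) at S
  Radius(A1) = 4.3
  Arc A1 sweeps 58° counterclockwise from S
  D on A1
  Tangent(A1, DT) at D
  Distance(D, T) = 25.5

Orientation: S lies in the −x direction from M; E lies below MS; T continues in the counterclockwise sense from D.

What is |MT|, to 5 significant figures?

57.178

On A1, S sits at bearing 90° from E; a 58° counterclockwise sweep puts D at bearing 148°, so D = E + 4.3·(cos 148°, sin 148°) = (-38.547, -2.0213). A1 meets DT tangentially, so ED is at right angles to DT, so DT runs along (−sin 148°, cos 148°); with |DT| = 25.5, T = (-52.060, -23.647). Then |MT| = |T − M| = 57.178.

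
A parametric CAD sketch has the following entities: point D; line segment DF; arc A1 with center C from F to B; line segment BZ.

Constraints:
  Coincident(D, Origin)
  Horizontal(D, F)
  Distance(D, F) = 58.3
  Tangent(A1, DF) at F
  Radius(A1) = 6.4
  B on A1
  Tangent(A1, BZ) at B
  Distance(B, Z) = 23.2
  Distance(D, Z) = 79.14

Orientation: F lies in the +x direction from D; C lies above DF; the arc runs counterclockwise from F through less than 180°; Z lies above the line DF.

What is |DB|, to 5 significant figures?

63.864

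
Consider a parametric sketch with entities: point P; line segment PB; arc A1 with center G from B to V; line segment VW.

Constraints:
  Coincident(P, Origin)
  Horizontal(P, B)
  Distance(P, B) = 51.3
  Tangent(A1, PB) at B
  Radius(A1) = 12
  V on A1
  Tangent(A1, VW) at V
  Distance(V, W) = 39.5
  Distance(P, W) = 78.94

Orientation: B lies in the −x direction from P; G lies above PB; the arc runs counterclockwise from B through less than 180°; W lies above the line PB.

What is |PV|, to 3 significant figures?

44.3

P is at the origin; P and B share the same y with |PB| = 51.3 and B on the −x side, so B = (-51.3, 0.00). Tangency of A1 to PB means the radius GB is perpendicular to PB, so G = B + (0, 12) = (-51.3, 12.0). Since GV ⟂ VW (tangency), |GW| = √(12.0² + 39.5²) = 41.3 regardless of where V sits on A1. So W lies on both circle(P, 78.94) and circle(G, 41.3); the above-PB intersection is W = (-58.9, 52.6). V is the foot of the tangent from W: V = (-40.7, 17.5).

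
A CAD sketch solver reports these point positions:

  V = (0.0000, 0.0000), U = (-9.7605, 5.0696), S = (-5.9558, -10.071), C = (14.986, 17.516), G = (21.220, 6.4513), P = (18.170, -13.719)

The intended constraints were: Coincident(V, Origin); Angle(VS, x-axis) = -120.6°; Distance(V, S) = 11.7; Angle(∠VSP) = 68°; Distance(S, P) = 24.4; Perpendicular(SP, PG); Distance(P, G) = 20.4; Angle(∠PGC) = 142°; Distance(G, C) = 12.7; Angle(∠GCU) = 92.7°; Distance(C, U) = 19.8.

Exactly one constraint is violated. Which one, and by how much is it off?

Distance(C, U) = 19.8 — off by 7.90.

V = (0.00, 0.00) ✓; VS at -120.6° ✓; |VS| = 11.70 ✓; ∠VSP = 68.00° ✓; |SP| = 24.40 ✓; ∠(SP, PG) = 90.00° ✓; |PG| = 20.40 ✓; ∠PGC = 142.0° ✓; |GC| = 12.70 ✓; ∠GCU = 92.70° ✓; |CU| = 27.70 ✗.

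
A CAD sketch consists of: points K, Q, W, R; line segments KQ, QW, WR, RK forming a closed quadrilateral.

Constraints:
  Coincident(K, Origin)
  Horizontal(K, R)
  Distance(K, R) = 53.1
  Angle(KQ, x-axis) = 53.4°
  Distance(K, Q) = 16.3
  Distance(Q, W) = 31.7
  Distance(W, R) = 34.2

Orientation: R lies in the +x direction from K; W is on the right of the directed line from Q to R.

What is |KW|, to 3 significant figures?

27.7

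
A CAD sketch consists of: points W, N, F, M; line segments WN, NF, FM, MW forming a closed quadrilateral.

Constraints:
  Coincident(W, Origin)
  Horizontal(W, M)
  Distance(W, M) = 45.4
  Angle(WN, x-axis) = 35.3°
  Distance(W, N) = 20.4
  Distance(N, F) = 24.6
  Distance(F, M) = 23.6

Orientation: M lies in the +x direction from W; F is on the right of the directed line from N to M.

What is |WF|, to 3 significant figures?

27.3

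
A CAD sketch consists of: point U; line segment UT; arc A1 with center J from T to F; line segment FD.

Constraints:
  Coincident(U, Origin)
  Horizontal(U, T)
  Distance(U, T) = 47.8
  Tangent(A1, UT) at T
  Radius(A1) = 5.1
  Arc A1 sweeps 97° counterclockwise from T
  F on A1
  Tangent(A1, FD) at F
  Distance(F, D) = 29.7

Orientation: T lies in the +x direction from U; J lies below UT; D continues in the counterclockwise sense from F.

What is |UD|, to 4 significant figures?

58.21

U is at the origin; U and T share the same y with |UT| = 47.8 and T on the +x side, so T = (47.80, 0.000). Since A1 is tangent to UT there, JT ⟂ UT, so J = T + (0, -5.1) = (47.80, -5.100). On A1, T sits at bearing 90° from J; a 97° counterclockwise sweep puts F at bearing 187°, so F = J + 5.1·(cos 187°, sin 187°) = (42.74, -5.722). Tangency of A1 to FD means the radius JF is perpendicular to FD, so FD runs along (−sin 187°, cos 187°); with |FD| = 29.7, D = (46.36, -35.20). Then |UD| = |D − U| = 58.21.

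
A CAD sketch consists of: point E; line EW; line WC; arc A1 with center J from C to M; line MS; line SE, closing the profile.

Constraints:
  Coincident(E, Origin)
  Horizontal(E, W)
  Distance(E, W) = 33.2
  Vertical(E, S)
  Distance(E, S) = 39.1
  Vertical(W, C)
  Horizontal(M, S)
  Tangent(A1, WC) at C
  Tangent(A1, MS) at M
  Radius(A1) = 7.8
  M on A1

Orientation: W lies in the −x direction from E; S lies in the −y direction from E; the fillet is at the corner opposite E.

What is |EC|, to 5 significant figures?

45.628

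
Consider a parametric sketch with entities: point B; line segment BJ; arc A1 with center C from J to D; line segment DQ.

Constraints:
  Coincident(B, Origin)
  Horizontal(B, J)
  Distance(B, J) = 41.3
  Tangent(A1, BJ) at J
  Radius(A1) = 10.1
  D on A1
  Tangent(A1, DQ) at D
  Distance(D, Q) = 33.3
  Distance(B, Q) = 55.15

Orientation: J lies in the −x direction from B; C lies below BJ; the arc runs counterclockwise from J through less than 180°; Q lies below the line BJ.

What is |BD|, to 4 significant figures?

52.28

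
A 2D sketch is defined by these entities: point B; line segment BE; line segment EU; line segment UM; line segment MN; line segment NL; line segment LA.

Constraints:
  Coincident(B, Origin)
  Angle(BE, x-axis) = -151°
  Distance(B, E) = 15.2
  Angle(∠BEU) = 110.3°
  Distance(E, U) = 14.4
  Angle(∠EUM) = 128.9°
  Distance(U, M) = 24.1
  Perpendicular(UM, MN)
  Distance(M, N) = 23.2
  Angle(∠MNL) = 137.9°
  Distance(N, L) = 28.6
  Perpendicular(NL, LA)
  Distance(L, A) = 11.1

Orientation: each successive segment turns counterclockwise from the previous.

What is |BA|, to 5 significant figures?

12.880

B is at the origin; BE runs at -151.0° with length 15.2, so E = (-13.294, -7.3691). ∠BEU = 110.3° gives EU at -81.300° from the x-axis; with |EU| = 14.4, U = (-11.116, -21.603). ∠EUM = 128.9° gives UM at -30.200° from the x-axis; with |UM| = 24.1, M = (9.7130, -33.726). UM ⟂ MN, so MN runs at 59.800°; with |MN| = 23.2, N = (21.383, -13.675). ∠MNL = 137.9° gives NL at 101.90° from the x-axis; with |NL| = 28.6, L = (15.486, 14.310). NL is perpendicular to LA, so LA runs at -168.10°; with |LA| = 11.1, A = (4.6241, 12.021). Then |BA| = |A − B| = 12.880.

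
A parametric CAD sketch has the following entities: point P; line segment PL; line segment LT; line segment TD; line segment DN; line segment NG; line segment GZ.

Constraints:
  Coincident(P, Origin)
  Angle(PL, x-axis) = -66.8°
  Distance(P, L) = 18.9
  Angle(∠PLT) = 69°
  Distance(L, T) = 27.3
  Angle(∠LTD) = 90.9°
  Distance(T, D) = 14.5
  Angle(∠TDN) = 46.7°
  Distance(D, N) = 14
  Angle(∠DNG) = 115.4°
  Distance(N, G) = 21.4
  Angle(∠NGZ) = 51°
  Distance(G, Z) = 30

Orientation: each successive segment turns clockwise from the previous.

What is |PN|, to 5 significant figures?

16.338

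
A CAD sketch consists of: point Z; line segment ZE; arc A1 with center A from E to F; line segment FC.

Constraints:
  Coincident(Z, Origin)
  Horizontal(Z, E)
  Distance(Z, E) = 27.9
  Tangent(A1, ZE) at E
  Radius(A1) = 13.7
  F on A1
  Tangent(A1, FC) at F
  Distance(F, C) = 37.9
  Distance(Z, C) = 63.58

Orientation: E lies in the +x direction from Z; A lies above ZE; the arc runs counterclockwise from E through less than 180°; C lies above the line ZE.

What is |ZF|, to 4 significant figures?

44.43

Z is at the origin; Z and E share the same y with |ZE| = 27.9 and E on the +x side, so E = (27.90, 0.000). Since A1 is tangent to ZE there, AE ⟂ ZE, so A = E + (0, 13.7) = (27.90, 13.70). Since AF ⟂ FC (tangency), |AC| = √(13.7² + 37.9²) = 40.30 regardless of where F sits on A1. So C lies on both circle(Z, 63.58) and circle(A, 40.30); the above-ZE intersection is C = (34.40, 53.47). F is the foot of the tangent from C: F = (41.37, 16.22).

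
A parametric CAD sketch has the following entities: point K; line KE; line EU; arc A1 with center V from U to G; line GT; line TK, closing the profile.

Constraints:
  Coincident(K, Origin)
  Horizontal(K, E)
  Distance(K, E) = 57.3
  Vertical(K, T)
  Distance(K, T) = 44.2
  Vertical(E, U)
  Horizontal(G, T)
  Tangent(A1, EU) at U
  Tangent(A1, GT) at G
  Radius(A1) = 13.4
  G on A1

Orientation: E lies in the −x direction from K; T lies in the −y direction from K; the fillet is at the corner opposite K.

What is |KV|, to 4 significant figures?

53.63

K is at the origin; K and E share the same y with |KE| = 57.3 and E on the −x side, so E = (-57.30, 0.000). K and T share the same x with |KT| = 44.2 and T on the −y side, so T = (0.000, -44.20). The virtual corner opposite K is at (-57.30, -44.20). A1 meets EU tangentially, so VU is at right angles to EU and since A1 is tangent to GT there, VG ⟂ GT, with radius 13.4, so the center V sits 13.4 in from both sides at V = (-43.90, -30.80). Then |KV| = |V − K| = 53.63.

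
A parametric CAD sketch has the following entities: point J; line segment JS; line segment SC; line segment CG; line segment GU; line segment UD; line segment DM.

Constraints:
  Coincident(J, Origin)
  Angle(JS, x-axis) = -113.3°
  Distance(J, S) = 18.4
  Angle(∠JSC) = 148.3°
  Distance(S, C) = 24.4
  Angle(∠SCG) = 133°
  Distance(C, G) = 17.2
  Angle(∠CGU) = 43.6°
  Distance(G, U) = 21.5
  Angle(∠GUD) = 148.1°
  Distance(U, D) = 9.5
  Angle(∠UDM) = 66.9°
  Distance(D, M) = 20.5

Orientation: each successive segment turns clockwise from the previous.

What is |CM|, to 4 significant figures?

4.927

J is at the origin; JS runs at -113.3° with length 18.4, so S = (-7.278, -16.90). ∠JSC = 148.3° gives SC at -145.0° from the x-axis; with |SC| = 24.4, C = (-27.27, -30.89). ∠SCG = 133.0° gives CG at 168.0° from the x-axis; with |CG| = 17.2, G = (-44.09, -27.32). ∠CGU = 43.6° gives GU at 31.60° from the x-axis; with |GU| = 21.5, U = (-25.78, -16.05). ∠GUD = 148.1° gives UD at -0.3000° from the x-axis; with |UD| = 9.5, D = (-16.28, -16.10). ∠UDM = 66.9° gives DM at -113.4° from the x-axis; with |DM| = 20.5, M = (-24.42, -34.92). Then |CM| = |M − C| = 4.927.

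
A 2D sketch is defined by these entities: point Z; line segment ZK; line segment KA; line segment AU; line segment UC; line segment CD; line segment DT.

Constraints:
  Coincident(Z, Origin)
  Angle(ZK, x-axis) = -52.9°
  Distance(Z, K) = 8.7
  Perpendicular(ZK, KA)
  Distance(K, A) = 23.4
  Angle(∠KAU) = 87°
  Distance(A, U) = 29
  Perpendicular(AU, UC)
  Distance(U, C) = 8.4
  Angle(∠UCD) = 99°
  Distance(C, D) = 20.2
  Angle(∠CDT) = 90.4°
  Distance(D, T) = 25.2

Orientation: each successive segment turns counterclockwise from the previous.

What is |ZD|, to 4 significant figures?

11.39

AU is perpendicular to UC, so UC runs at -139.9°; with |UC| = 8.4, C = (-1.194, 23.95). ∠UCD = 99.0° gives CD at -58.90° from the x-axis; with |CD| = 20.2, D = (9.240, 6.652). Then |ZD| = |D − Z| = 11.39.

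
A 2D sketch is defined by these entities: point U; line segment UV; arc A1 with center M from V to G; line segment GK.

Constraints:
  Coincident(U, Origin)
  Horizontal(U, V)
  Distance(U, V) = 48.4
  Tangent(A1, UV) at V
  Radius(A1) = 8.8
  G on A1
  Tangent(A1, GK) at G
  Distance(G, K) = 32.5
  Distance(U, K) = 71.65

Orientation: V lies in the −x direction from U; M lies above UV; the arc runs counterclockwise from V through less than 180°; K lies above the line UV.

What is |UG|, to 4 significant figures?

43.25

Checks: |MG| = 8.800 ✓; ∠(MG, GK) = 90.00° ✓; |GK| = 32.50 ✓; |UK| = 71.65 ✓.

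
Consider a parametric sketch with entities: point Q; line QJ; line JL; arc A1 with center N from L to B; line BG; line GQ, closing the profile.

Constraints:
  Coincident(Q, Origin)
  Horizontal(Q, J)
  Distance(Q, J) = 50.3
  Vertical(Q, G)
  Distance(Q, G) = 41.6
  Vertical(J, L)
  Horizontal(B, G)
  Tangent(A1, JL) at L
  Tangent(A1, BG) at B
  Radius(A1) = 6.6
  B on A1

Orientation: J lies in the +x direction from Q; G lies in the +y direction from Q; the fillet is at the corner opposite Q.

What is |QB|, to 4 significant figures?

60.33

Q is at the origin; Q and J share the same y with |QJ| = 50.3 and J on the +x side, so J = (50.30, 0.000). Q and G share the same x with |QG| = 41.6 and G on the +y side, so G = (0.000, 41.60). The virtual corner opposite Q is at (50.30, 41.60). A1 meets JL tangentially, so NL is at right angles to JL and tangency of A1 to BG means the radius NB is perpendicular to BG, with radius 6.6, so the center N sits 6.6 in from both sides at N = (43.70, 35.00). That places the tangent points at L = (50.30, 35.00) on JL and B = (43.70, 41.60) on BG. Then |QB| = |B − Q| = 60.33.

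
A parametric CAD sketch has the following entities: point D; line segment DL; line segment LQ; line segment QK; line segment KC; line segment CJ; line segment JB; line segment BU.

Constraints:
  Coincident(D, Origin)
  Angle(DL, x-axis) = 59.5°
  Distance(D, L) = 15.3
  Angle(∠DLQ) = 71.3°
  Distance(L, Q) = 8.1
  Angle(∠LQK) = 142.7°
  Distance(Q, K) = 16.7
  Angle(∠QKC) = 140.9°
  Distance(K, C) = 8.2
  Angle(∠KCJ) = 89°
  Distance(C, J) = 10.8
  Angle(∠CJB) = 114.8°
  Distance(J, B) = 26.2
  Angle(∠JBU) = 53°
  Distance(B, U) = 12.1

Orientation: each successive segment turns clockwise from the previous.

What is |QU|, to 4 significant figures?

0.9708

D is at the origin; DL runs at 59.5° with length 15.3, so L = (7.765, 13.18). ∠DLQ = 71.3° gives LQ at -49.20° from the x-axis; with |LQ| = 8.1, Q = (13.06, 7.051). ∠LQK = 142.7° gives QK at -86.50° from the x-axis; with |QK| = 16.7, K = (14.08, -9.618). ∠QKC = 140.9° gives KC at -125.6° from the x-axis; with |KC| = 8.2, C = (9.304, -16.29). ∠KCJ = 89.0° gives CJ at 143.4° from the x-axis; with |CJ| = 10.8, J = (0.6337, -9.846). ∠CJB = 114.8° gives JB at 78.20° from the x-axis; with |JB| = 26.2, B = (5.992, 15.80). ∠JBU = 53.0° gives BU at -48.80° from the x-axis; with |BU| = 12.1, U = (13.96, 6.696). Then |QU| = |U − Q| = 0.9708.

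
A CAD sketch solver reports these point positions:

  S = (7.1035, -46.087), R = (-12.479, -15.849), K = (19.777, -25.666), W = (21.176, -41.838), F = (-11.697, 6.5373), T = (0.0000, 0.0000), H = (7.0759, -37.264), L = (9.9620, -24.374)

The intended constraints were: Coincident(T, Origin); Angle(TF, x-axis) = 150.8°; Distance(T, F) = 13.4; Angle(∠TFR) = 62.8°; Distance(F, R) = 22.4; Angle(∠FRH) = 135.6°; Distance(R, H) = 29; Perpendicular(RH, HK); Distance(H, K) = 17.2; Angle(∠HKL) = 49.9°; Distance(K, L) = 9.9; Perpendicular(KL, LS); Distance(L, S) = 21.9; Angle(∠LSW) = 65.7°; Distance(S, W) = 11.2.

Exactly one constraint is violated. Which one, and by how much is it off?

Distance(S, W) = 11.2 — off by 3.50.

T = (0.00, 0.00) ✓; TF at 150.8° ✓; |TF| = 13.40 ✓; ∠TFR = 62.80° ✓; |FR| = 22.40 ✓; ∠FRH = 135.6° ✓; |RH| = 29.00 ✓; ∠(RH, HK) = 90.00° ✓; |HK| = 17.20 ✓; ∠HKL = 49.90° ✓; |KL| = 9.900 ✓; ∠(KL, LS) = 90.00° ✓; |LS| = 21.90 ✓; ∠LSW = 65.70° ✓; |SW| = 14.70 ✗.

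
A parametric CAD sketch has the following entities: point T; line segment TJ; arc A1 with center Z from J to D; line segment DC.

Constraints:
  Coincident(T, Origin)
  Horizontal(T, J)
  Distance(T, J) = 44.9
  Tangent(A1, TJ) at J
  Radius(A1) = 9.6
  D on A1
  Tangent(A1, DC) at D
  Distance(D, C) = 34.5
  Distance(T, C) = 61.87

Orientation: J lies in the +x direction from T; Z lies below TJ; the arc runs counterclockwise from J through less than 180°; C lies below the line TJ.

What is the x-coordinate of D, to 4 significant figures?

35.48

Checks: T = (0.00, 0.00) ✓; |TJ| = 44.90 ✓; |ZD| = 9.600 ✓; ∠(ZD, DC) = 90.00° ✓; |DC| = 34.50 ✓; |TC| = 61.87 ✓.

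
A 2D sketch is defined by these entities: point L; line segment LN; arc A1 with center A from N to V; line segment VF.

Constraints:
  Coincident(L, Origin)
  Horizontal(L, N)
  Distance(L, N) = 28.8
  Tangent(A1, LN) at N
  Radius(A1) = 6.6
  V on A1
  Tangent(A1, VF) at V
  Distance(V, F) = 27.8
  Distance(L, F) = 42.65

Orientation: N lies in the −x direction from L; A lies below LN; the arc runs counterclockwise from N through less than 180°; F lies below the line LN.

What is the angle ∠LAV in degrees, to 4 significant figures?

171.0°

L is at the origin; LN is horizontal with |LN| = 28.8 and N on the −x side, so N = (-28.80, 0.000). Since A1 is tangent to LN there, AN ⟂ LN, so A = N + (0, -6.6) = (-28.80, -6.600). Since AV ⟂ VF (tangency), |AF| = √(6.6² + 27.8²) = 28.57 regardless of where V sits on A1. So F lies on both circle(L, 42.65) and circle(A, 28.57); the below-LN intersection is F = (-24.57, -34.86). V is the foot of the tangent from F: V = (-34.93, -9.057).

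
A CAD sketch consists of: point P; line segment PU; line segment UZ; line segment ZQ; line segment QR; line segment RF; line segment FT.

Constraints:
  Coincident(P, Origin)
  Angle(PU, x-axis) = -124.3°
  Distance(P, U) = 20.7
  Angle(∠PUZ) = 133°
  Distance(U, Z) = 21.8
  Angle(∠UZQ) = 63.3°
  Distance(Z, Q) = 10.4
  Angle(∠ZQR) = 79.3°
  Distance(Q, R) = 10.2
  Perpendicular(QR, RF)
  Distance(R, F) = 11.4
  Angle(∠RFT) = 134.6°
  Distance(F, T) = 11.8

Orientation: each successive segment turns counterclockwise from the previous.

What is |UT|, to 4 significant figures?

28.64

P is at the origin; PU runs at -124.3° with length 20.7, so U = (-11.66, -17.10). ∠PUZ = 133.0° gives UZ at -77.30° from the x-axis; with |UZ| = 21.8, Z = (-6.872, -38.37). ∠UZQ = 63.3° gives ZQ at 39.40° from the x-axis; with |ZQ| = 10.4, Q = (1.164, -31.77). ∠ZQR = 79.3° gives QR at 140.1° from the x-axis; with |QR| = 10.2, R = (-6.661, -25.22). QR ⟂ RF, so RF runs at -129.9°; with |RF| = 11.4, F = (-13.97, -33.97). ∠RFT = 134.6° gives FT at -84.50° from the x-axis; with |FT| = 11.8, T = (-12.84, -45.71). Then |UT| = |T − U| = 28.64.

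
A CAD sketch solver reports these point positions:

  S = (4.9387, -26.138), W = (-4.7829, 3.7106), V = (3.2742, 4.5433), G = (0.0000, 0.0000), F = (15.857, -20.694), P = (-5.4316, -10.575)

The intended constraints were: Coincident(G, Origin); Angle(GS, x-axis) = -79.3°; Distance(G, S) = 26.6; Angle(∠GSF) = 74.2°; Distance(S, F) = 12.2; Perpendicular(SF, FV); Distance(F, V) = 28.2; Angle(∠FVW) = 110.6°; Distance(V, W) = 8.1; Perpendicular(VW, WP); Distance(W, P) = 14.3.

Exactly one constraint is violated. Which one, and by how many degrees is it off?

Perpendicular(VW, WP) — off by 8.50°.

G = (0.00, 0.00) ✓; GS at -79.30° ✓; |GS| = 26.60 ✓; ∠GSF = 74.20° ✓; |SF| = 12.20 ✓; ∠(SF, FV) = 90.00° ✓; |FV| = 28.20 ✓; ∠FVW = 110.6° ✓; |VW| = 8.100 ✓; ∠(VW, WP) = 81.50° ✗; |WP| = 14.30 ✓.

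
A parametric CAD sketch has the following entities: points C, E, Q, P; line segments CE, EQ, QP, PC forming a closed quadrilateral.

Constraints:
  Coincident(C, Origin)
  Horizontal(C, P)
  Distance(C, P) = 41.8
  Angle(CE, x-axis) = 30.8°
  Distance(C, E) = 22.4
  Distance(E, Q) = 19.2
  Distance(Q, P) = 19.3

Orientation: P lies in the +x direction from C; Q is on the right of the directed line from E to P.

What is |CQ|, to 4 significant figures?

24.93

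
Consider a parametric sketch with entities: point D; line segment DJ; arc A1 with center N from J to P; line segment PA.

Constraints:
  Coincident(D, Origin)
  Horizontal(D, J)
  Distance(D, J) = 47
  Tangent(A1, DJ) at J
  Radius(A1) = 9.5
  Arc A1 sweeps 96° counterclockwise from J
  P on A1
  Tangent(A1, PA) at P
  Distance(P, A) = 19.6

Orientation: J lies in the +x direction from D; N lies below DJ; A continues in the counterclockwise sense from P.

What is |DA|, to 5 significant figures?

49.673

D is at the origin; D and J share the same y with |DJ| = 47.0 and J on the +x side, so J = (47.000, 0.0000). Tangency of A1 to DJ means the radius NJ is perpendicular to DJ, so N = J + (0, -9.5) = (47.000, -9.5000). On A1, J sits at bearing 90° from N; a 96° counterclockwise sweep puts P at bearing 186°, so P = N + 9.5·(cos 186°, sin 186°) = (37.552, -10.493). The tangent condition forces NP to be normal to PA, so PA runs along (−sin 186°, cos 186°); with |PA| = 19.6, A = (39.601, -29.986). Then |DA| = |A − D| = 49.673.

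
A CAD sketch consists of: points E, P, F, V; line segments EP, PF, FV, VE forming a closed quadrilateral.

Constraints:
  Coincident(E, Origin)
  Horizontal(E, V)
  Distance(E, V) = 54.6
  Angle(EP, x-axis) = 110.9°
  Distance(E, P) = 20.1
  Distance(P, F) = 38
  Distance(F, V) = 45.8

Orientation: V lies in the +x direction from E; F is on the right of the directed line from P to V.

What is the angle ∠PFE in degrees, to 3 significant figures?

8.72°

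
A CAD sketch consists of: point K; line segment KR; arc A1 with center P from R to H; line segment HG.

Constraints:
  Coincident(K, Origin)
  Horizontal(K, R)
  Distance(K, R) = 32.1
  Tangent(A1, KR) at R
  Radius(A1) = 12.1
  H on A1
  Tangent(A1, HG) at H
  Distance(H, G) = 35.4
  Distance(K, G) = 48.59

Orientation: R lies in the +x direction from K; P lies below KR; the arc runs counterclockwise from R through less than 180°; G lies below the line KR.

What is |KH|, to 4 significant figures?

22.76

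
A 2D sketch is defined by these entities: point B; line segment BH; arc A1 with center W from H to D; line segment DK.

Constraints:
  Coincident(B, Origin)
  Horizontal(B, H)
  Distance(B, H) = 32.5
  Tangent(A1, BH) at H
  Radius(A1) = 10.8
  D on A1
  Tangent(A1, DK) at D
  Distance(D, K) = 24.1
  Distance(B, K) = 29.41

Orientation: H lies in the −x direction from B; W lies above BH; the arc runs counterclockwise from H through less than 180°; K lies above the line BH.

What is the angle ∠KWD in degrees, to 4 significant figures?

65.86°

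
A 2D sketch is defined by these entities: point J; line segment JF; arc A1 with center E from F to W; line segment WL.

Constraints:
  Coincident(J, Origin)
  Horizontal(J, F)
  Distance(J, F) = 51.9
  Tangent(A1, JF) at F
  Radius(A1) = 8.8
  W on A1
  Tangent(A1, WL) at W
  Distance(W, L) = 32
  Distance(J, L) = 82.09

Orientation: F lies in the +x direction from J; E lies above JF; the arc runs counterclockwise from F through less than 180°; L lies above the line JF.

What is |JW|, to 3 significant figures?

59.7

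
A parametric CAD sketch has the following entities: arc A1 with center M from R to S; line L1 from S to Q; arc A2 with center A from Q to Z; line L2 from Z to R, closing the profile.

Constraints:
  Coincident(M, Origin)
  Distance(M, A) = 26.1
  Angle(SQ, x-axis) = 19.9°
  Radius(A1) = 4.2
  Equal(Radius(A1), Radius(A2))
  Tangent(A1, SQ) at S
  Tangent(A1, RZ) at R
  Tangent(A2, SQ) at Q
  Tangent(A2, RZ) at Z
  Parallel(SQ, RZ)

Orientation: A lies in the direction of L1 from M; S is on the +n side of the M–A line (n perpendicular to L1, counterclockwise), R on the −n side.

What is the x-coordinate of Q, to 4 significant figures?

23.11

The slot axis is L1's direction at 19.9°, so u = (cos 19.9°, sin 19.9°) = (0.9403, 0.3404) and n = (−sin 19.9°, cos 19.9°) = (-0.3404, 0.9403). M is at the origin and A lies 26.1 along u from M, so A = 26.1·u = (24.54, 8.884). Tangency of A1 to both parallel lines with radius 4.2 puts S and R at M ± 4.2·n: S = (-1.430, 3.949), R = (1.430, -3.949). Equal radii place Q and Z the same way about A: Q = A + 4.2·n = (23.11, 12.83), Z = A − 4.2·n = (25.97, 4.935). So Q.x = 23.11.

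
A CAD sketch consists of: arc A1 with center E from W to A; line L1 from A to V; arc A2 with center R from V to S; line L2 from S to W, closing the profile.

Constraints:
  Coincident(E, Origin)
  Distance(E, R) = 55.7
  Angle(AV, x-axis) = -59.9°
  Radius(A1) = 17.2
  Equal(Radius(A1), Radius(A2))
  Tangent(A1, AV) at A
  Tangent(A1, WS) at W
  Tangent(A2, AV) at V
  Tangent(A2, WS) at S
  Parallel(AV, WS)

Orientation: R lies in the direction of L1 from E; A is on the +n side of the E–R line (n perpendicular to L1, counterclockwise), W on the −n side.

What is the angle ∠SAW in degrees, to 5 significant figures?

58.301°

Tangency of A1 to both parallel lines with radius 17.2 puts A and W at E ± 17.2·n: A = (14.881, 8.6260), W = (-14.881, -8.6260). Equal radii place V and S the same way about R: V = R + 17.2·n = (42.815, -39.563), S = R − 17.2·n = (13.054, -56.815). Then cos ∠SAW = AS·AW / (|AS||AW|), giving 58.301°.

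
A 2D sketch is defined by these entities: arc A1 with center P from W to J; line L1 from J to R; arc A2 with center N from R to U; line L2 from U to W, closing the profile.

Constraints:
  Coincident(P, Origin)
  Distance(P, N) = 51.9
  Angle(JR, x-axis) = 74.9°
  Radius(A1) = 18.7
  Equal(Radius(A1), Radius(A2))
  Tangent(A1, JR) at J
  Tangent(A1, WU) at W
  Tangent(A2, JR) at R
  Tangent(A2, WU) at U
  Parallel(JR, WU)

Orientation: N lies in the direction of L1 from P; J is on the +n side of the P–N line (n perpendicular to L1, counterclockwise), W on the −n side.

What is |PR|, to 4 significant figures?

55.17

The slot axis is L1's direction at 74.9°, so u = (cos 74.9°, sin 74.9°) = (0.2605, 0.9655) and n = (−sin 74.9°, cos 74.9°) = (-0.9655, 0.2605). P is at the origin and N lies 51.9 along u from P, so N = 51.9·u = (13.52, 50.11). Tangency of A1 to both parallel lines with radius 18.7 puts J and W at P ± 18.7·n: J = (-18.05, 4.871), W = (18.05, -4.871). Equal radii place R and U the same way about N: R = N + 18.7·n = (-4.534, 54.98), U = N − 18.7·n = (31.57, 45.24). Then |PR| = |R − P| = 55.17.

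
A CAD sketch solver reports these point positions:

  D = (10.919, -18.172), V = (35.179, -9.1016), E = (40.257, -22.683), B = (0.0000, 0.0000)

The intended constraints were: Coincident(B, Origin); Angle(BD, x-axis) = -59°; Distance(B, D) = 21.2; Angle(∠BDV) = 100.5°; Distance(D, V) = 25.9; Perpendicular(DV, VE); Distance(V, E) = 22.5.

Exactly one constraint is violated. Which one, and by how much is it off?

Distance(V, E) = 22.5 — off by 8.00.

B = (0.00, 0.00) ✓; BD at -59.00° ✓; |BD| = 21.20 ✓; ∠BDV = 100.5° ✓; |DV| = 25.90 ✓; ∠(DV, VE) = 90.00° ✓; |VE| = 14.50 ✗.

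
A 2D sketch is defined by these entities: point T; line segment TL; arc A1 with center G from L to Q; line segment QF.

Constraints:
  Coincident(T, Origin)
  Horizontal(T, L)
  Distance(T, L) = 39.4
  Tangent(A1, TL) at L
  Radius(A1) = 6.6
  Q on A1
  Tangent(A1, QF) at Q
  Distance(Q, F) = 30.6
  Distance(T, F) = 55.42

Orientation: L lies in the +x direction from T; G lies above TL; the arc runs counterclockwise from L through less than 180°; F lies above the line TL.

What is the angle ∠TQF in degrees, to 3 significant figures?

89.4°

Checks: |GQ| = 6.600 ✓; ∠(GQ, QF) = 90.00° ✓; |QF| = 30.60 ✓; |TF| = 55.42 ✓.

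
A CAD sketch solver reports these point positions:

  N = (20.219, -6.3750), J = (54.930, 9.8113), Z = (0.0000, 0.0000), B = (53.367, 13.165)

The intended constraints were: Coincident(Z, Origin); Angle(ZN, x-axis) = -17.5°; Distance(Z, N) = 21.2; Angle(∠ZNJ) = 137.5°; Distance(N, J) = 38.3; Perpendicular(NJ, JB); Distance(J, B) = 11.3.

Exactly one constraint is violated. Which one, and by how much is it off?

Distance(J, B) = 11.3 — off by 7.60.

Z = (0.00, 0.00) ✓; ZN at -17.50° ✓; |ZN| = 21.20 ✓; ∠ZNJ = 137.5° ✓; |NJ| = 38.30 ✓; ∠(NJ, JB) = 89.99° ✓; |JB| = 3.700 ✗.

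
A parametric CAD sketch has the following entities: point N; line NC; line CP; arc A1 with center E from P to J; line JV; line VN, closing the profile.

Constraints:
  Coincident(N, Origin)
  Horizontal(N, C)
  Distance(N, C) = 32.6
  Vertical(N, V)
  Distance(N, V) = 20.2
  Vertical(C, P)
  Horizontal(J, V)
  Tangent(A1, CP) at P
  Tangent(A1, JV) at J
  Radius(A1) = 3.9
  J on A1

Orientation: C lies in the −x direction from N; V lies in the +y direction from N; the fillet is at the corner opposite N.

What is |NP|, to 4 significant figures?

36.45

N is at the origin; N and C share the same y with |NC| = 32.6 and C on the −x side, so C = (-32.60, 0.000). NV is vertical with |NV| = 20.2 and V on the +y side, so V = (0.000, 20.20). The virtual corner opposite N is at (-32.60, 20.20). Tangency of A1 to CP means the radius EP is perpendicular to CP and since A1 is tangent to JV there, EJ ⟂ JV, with radius 3.9, so the center E sits 3.9 in from both sides at E = (-28.70, 16.30). That places the tangent points at P = (-32.60, 16.30) on CP and J = (-28.70, 20.20) on JV. Then |NP| = |P − N| = 36.45.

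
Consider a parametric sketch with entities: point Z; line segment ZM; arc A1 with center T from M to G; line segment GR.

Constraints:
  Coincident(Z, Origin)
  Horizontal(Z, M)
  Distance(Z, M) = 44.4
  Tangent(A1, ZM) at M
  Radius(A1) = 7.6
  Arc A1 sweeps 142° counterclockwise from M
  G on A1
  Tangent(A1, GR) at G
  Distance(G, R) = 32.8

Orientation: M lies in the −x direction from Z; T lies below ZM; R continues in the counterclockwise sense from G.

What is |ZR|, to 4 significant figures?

41.00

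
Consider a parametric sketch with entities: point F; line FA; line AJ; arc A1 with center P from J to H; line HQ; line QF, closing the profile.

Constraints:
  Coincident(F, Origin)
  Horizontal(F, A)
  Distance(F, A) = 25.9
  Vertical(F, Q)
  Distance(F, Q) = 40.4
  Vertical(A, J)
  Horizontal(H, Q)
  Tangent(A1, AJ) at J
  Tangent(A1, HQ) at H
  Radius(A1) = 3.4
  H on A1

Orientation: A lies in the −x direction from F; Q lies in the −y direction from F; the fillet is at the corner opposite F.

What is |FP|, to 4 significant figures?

43.30

FQ is vertical with |FQ| = 40.4 and Q on the −y side, so Q = (0.000, -40.40). The virtual corner opposite F is at (-25.90, -40.40). A1 meets AJ tangentially, so PJ is at right angles to AJ and A1 meets HQ tangentially, so PH is at right angles to HQ, with radius 3.4, so the center P sits 3.4 in from both sides at P = (-22.50, -37.00). Then |FP| = |P − F| = 43.30.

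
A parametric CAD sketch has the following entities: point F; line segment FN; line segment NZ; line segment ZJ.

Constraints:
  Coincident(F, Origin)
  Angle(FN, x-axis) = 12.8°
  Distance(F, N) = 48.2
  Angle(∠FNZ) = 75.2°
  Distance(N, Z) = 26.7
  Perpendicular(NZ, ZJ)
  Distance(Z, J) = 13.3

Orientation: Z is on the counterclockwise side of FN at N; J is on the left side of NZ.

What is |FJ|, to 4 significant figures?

36.28

F is at the origin; FN runs at 12.8° with length 48.2, so N = 48.2·(cos 12.8°, sin 12.8°) = (47.00, 10.68). ∠FNZ = 75.2°, so NZ runs at 12.8° + (180° − 75.2°) = 117.6° from the x-axis; with |NZ| = 26.7, Z = N + 26.7·(cos 117.6°, sin 117.6°) = (34.63, 34.34). The perpendicularity gives ZJ at right angles to NZ; with |ZJ| = 13.3 on the left of NZ, J = Z + 13.3·(-0.8862, -0.4633) = (22.85, 28.18). Then |FJ| = |J − F| = 36.28.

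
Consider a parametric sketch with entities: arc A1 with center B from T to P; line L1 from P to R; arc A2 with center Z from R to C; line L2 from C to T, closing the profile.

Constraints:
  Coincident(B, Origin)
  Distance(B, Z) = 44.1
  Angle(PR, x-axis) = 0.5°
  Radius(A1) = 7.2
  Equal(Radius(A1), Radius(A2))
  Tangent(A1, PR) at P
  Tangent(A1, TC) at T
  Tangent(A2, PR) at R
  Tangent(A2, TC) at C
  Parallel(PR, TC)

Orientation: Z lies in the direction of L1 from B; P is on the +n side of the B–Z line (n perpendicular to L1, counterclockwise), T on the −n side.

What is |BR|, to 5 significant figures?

44.684

The slot axis is L1's direction at 0.5°, so u = (cos 0.5°, sin 0.5°) = (0.99996, 0.0087265) and n = (−sin 0.5°, cos 0.5°) = (-0.0087265, 0.99996). B is at the origin and Z lies 44.1 along u from B, so Z = 44.1·u = (44.098, 0.38484). Tangency of A1 to both parallel lines with radius 7.2 puts P and T at B ± 7.2·n: P = (-0.062831, 7.1997), T = (0.062831, -7.1997). Equal radii place R and C the same way about Z: R = Z + 7.2·n = (44.035, 7.5846), C = Z − 7.2·n = (44.161, -6.8149). Then |BR| = |R − B| = 44.684.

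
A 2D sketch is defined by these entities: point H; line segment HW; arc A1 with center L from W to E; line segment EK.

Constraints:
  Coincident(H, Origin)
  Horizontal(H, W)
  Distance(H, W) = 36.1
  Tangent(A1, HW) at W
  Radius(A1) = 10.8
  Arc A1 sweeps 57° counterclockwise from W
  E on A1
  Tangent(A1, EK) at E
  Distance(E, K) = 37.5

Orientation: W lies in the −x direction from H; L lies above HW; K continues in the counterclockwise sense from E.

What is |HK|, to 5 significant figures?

36.965

H is at the origin; HW is horizontal with |HW| = 36.1 and W on the −x side, so W = (-36.100, 0.0000). A1 meets HW tangentially, so LW is at right angles to HW, so L = W + (0, 10.8) = (-36.100, 10.800). On A1, W sits at bearing -90° from L; a 57° counterclockwise sweep puts E at bearing -33°, so E = L + 10.8·(cos -33°, sin -33°) = (-27.042, 4.9179). Since A1 is tangent to EK there, LE ⟂ EK, so EK runs along (−sin -33°, cos -33°); with |EK| = 37.5, K = (-6.6184, 36.368). Then |HK| = |K − H| = 36.965.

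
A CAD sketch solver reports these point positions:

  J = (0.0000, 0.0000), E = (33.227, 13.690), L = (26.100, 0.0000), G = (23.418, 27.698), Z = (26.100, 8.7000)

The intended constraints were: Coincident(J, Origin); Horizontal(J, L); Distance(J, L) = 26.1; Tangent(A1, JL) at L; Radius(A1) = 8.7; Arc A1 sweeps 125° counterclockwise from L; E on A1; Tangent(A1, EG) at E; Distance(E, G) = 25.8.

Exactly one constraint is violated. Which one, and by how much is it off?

Distance(E, G) = 25.8 — off by 8.70.

J = (0.00, 0.00) ✓; J.y = 0.00, L.y = 0.00 ✓; |JL| = 26.10 ✓; ∠(ZL, LJ) = 90.00° ✓; |ZL| = 8.700 ✓; bearing(Z→E) − bearing(Z→L) = 125.0° ✓; |ZE| = 8.700 ✓; ∠(ZE, EG) = 90.00° ✓; |EG| = 17.10 ✗.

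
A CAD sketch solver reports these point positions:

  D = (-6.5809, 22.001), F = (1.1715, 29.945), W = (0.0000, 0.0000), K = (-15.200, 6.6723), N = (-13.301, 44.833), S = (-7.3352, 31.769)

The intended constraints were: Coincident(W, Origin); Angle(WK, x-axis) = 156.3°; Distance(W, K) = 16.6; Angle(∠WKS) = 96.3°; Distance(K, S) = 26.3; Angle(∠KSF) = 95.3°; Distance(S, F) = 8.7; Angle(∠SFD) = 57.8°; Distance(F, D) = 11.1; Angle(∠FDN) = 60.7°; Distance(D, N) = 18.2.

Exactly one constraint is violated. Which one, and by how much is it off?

Distance(D, N) = 18.2 — off by 5.60.

W = (0.00, 0.00) ✓; WK at 156.3° ✓; |WK| = 16.60 ✓; ∠WKS = 96.30° ✓; |KS| = 26.30 ✓; ∠KSF = 95.30° ✓; |SF| = 8.700 ✓; ∠SFD = 57.80° ✓; |FD| = 11.10 ✓; ∠FDN = 60.70° ✓; |DN| = 23.80 ✗.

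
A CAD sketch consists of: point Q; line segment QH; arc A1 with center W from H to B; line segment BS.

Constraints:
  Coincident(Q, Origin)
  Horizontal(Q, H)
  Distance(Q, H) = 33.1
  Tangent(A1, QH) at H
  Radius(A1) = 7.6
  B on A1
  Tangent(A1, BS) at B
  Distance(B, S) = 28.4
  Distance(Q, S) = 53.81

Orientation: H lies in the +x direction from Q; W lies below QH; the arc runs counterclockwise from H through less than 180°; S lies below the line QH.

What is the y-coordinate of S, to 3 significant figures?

-36.2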